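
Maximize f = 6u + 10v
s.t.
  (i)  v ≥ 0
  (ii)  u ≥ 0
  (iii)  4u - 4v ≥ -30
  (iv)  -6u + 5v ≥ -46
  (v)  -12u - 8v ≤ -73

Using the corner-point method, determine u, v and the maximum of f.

u = 167/2, v = 91, maximum f = 1411

Extreme points and f = 6u + 10v:
  (23/3, 0) → f = 46
  (73/12, 0) → f = 73/2
  (167/2, 91) → f = 1411
  (13/20, 163/20) → f = 427/5

The optimum lies where 4u - 4v = -30 and -6u + 5v = -46.
Solving simultaneously gives u = 167/2, v = 91.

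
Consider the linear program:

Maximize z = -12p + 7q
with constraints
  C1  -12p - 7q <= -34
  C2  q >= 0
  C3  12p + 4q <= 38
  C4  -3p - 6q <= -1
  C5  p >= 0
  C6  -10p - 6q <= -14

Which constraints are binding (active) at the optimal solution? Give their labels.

C3 and C5

Corner points and z = -12p + 7q:
  (17/6, 0) → z = -34
  (0, 34/7) → z = 34
  (19/6, 0) → z = -38
  (0, 19/2) → z = 133/2

The maximum is at (0, 19/2). Substituting into each constraint, equality holds for C3 and C5; the remaining constraints have slack.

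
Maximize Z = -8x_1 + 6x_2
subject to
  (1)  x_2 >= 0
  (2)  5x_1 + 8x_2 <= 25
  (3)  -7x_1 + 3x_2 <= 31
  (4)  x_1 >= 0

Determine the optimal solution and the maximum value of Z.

x_1 = 0, x_2 = 25/8, maximum Z = 75/4

The binding constraints are 5x_1 + 8x_2 = 25 and x_1 = 0.
Solving simultaneously gives x_1 = 0, x_2 = 25/8.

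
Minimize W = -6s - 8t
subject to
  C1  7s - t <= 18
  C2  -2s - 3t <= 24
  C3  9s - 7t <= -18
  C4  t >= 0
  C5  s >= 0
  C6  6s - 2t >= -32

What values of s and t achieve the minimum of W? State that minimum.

s = 17/2, t = 83/2, minimum W = -383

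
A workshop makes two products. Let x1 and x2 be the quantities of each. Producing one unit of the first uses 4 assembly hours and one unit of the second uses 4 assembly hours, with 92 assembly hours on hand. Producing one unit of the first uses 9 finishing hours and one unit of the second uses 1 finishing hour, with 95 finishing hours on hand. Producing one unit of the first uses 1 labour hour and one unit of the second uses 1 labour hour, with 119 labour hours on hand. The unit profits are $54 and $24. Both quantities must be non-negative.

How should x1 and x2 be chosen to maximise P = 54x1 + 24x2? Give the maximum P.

Corner points and P = 54x1 + 24x2:
  (0, 0) → P = 0
  (0, 23) → P = 552
  (95/9, 0) → P = 570
  (9, 14) → P = 822

At the optimal vertex, 4x1 + 4x2 = 92 and 9x1 + x2 = 95.
Solving simultaneously gives x1 = 9, x2 = 14.

x1 = 9, x2 = 14, maximum P = 822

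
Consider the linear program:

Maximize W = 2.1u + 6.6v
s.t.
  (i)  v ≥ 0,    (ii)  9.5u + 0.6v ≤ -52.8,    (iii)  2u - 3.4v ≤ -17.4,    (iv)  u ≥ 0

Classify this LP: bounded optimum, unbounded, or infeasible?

The boundaries v = 0 and 2u - 3.4v = -17.4 meet at (-8.7, 0), but that point violates u ≥ 0. Every candidate vertex is excluded by some other constraint, so the feasible region is empty.

infeasible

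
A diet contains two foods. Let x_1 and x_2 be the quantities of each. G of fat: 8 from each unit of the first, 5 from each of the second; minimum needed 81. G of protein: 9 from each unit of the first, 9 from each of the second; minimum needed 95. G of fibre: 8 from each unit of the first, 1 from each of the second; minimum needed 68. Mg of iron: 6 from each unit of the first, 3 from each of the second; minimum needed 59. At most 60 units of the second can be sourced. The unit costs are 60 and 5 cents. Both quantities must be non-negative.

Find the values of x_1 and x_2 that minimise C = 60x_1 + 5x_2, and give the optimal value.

Feasible corners and C = 60x_1 + 5x_2:
  (95/9, 0) → C = 1900/3
  (254/27, 31/27) → C = 15395/27
  (26/3, 7/3) → C = 1595/3
  (145/18, 32/9) → C = 4510/9
  (1, 60) → C = 360
The feasible region is unbounded (it extends along (1, 0)), but C strictly increases along every unbounded feasible direction, so there is no improving ray and the minimum is attained at a vertex.

At the optimal vertex, 8x_1 + x_2 = 68 and x_2 = 60.
Solving simultaneously gives x_1 = 1, x_2 = 60.

x_1 = 1, x_2 = 60, minimum C = 360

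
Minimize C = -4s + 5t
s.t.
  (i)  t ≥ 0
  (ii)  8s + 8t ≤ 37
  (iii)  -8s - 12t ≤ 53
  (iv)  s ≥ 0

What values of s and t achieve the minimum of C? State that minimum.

Extreme points and C = -4s + 5t:
  (37/8, 0) → C = -37/2
  (0, 0) → C = 0
  (0, 37/8) → C = 185/8

s = 37/8, t = 0, minimum C = -37/2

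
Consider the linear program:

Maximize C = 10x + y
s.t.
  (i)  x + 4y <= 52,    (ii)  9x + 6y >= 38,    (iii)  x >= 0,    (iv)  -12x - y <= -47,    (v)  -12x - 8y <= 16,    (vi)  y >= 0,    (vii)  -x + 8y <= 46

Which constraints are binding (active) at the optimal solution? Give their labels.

Extreme points and C = 10x + y:
  (52, 0) → C = 520
  (58/3, 49/6) → C = 403/2
  (244/63, 11/21) → C = 2473/63
  (38/9, 0) → C = 380/9
  (330/97, 599/97) → C = 3899/97

The maximum is at (52, 0). Substituting into each constraint, equality holds for (i) and (vi); the remaining constraints have slack.

(i) and (vi)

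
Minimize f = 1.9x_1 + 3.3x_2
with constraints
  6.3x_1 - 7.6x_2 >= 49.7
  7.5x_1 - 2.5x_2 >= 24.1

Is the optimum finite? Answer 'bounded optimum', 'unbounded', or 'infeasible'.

From the feasible point (5891/4125, -7364/1375), moving in the direction (-2.5, -7.5) keeps every constraint satisfied while f decreases without bound.

unbounded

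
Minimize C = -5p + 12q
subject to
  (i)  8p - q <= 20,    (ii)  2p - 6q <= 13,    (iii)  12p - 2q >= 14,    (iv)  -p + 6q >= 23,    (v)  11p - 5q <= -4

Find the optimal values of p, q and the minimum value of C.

p = 39/19, q = 101/19, minimum C = 1017/19

Extreme points and C = -5p + 12q:
  (13/2, 32) → C = 703/2
  (104/29, 252/29) → C = 2504/29
  (39/19, 101/19) → C = 1017/19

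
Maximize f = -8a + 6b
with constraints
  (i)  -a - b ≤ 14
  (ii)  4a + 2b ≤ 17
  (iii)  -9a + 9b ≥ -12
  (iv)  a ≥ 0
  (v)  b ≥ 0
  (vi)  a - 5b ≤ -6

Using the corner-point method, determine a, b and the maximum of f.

Extreme points and f = -8a + 6b:
  (59/18, 35/18) → f = -131/9
  (0, 17/2) → f = 51
  (19/6, 11/6) → f = -43/3
  (0, 6/5) → f = 36/5

The binding constraints are 4a + 2b = 17 and a = 0.
Solving simultaneously gives a = 0, b = 17/2.

a = 0, b = 17/2, maximum f = 51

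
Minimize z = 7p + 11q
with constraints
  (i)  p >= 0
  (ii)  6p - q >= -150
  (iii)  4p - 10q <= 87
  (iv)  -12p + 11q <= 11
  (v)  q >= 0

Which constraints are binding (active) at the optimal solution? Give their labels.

Extreme points and z = 7p + 11q:
  (0, 1) → z = 11
  (0, 0) → z = 0
  (87/4, 0) → z = 609/4
The feasible region is unbounded (it extends along (5, 2), (11, 12)), but z strictly increases along every unbounded feasible direction, so there is no improving ray and the minimum is attained at a vertex.

The minimum is at (0, 0). Substituting into each constraint, equality holds for (i) and (v); the remaining constraints have slack.

(i) and (v)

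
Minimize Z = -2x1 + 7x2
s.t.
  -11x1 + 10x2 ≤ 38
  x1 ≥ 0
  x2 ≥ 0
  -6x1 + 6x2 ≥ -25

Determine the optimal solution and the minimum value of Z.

Vertices and Z = -2x1 + 7x2:
  (0, 19/5) → Z = 133/5
  (0, 0) → Z = 0
  (25/6, 0) → Z = -25/3
The feasible region is unbounded (it extends along (10, 11), (1, 1)), but Z strictly increases along every unbounded feasible direction, so there is no improving ray and the minimum is attained at a vertex.

At the optimal vertex, x2 = 0 and -6x1 + 6x2 = -25.
Solving simultaneously gives x1 = 25/6, x2 = 0.

x1 = 25/6, x2 = 0, minimum Z = -25/3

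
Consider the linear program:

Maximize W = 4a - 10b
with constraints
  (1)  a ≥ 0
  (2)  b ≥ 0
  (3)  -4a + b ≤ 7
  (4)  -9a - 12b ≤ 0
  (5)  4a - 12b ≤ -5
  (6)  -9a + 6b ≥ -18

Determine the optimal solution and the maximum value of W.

Vertices and W = 4a - 10b:
  (0, 7) → W = -70
  (0, 5/12) → W = -25/6
  (41/14, 39/28) → W = -31/14
The feasible region is unbounded (it extends along (2, 3), (1, 4)), but W strictly decreases along every unbounded feasible direction, so there is no improving ray and the maximum is attained at a vertex.

a = 41/14, b = 39/28, maximum W = -31/14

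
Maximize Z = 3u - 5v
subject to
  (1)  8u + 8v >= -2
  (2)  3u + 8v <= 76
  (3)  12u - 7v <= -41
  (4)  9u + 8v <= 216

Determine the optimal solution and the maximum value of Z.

Corner points and Z = 3u - 5v:
  (-78/5, 307/20) → Z = -2471/20
  (-9/4, 2) → Z = -67/4
  (68/39, 115/13) → Z = -39

u = -9/4, v = 2, maximum Z = -67/4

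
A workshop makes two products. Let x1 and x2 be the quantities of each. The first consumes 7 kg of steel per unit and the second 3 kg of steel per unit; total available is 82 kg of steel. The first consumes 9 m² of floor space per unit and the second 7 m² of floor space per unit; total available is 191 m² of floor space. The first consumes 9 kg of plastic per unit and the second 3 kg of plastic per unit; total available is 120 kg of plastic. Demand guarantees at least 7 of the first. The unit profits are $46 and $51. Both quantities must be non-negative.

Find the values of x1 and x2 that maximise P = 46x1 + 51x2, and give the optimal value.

The binding constraints are 7x1 + 3x2 = 82 and x1 = 7.
Solving simultaneously gives x1 = 7, x2 = 11.

x1 = 7, x2 = 11, maximum P = 883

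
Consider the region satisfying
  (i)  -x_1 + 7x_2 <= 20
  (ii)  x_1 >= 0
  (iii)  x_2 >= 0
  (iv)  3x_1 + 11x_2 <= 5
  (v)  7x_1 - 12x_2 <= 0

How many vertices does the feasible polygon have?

3

Intersecting each pair of boundary lines and keeping only the points that satisfy every inequality leaves:
  (0, 0)
  (0, 5/11)
  (60/113, 35/113)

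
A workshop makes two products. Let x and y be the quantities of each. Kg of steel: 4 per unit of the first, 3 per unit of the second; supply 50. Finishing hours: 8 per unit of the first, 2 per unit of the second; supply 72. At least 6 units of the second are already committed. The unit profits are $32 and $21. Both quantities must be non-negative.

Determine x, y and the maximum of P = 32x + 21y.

Vertices and P = 32x + 21y:
  (0, 50/3) → P = 350
  (0, 6) → P = 126
  (29/4, 7) → P = 379
  (15/2, 6) → P = 366

The optimum lies where 4x + 3y = 50 and 8x + 2y = 72.
Solving simultaneously gives x = 29/4, y = 7.

x = 29/4, y = 7, maximum P = 379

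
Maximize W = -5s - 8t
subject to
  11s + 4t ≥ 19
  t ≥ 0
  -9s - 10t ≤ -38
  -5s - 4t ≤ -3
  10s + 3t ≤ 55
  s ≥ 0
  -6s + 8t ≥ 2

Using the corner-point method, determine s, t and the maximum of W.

Feasible corners and W = -5s - 8t:
  (19/37, 247/74) → W = -1083/37
  (0, 19/4) → W = -38
  (71/33, 41/22) → W = -77/3
  (0, 55/3) → W = -440/3
  (31/7, 25/7) → W = -355/7

The binding constraints are -9s - 10t = -38 and -6s + 8t = 2.
Solving simultaneously gives s = 71/33, t = 41/22.

s = 71/33, t = 41/22, maximum W = -77/3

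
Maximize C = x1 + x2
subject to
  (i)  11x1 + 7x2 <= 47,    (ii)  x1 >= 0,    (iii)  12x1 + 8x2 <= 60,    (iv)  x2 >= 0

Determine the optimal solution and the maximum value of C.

x1 = 0, x2 = 47/7, maximum C = 47/7

Corner points and C = x1 + x2:
  (0, 47/7) → C = 47/7
  (47/11, 0) → C = 47/11
  (0, 0) → C = 0

The binding constraints are 11x1 + 7x2 = 47 and x1 = 0.
Solving simultaneously gives x1 = 0, x2 = 47/7.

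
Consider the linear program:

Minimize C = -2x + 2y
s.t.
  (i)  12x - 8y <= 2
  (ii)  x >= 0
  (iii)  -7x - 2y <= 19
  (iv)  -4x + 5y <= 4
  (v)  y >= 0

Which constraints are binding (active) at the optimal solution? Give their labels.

Extreme points and C = -2x + 2y:
  (3/2, 2) → C = 1
  (1/6, 0) → C = -1/3
  (0, 4/5) → C = 8/5
  (0, 0) → C = 0

The minimum is at (1/6, 0). Substituting into each constraint, equality holds for (i) and (v); the remaining constraints have slack.

(i) and (v)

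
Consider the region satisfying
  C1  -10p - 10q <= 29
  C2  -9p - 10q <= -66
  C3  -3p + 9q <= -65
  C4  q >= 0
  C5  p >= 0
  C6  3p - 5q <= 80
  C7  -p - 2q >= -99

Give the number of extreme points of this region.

3

Of the 21 pairwise boundary intersections, those satisfying every inequality are:
  (65/3, 0)
  (395/12, 15/4)
  (80/3, 0)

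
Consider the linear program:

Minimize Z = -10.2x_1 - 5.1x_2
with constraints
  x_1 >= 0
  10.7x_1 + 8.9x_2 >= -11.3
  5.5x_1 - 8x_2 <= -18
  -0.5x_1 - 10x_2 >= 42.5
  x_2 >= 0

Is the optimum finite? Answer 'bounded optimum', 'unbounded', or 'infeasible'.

The boundaries x_1 = 0 and 5.5x_1 - 8x_2 = -18 meet at (0, 2.25), but that point violates -0.5x_1 - 10x_2 ≥ 42.5. Every candidate vertex is excluded by some other constraint, so the feasible region is empty.

infeasible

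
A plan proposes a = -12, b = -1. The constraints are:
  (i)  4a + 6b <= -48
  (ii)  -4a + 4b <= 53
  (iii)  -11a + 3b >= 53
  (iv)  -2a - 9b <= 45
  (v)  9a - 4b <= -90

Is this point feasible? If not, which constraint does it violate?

feasible

(i): -54 ≤ -48 ✓
(ii): 44 ≤ 53 ✓
(iii): 129 ≥ 53 ✓
(iv): 33 ≤ 45 ✓
(v): -104 ≤ -90 ✓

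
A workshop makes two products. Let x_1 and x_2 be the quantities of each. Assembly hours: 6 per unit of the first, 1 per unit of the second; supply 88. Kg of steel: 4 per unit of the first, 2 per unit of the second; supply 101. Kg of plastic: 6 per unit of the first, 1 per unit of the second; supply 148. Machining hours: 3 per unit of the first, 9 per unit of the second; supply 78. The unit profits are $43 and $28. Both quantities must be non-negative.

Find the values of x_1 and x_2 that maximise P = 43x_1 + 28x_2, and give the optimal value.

Extreme points and P = 43x_1 + 28x_2:
  (0, 0) → P = 0
  (0, 26/3) → P = 728/3
  (44/3, 0) → P = 1892/3
  (14, 4) → P = 714

x_1 = 14, x_2 = 4, maximum P = 714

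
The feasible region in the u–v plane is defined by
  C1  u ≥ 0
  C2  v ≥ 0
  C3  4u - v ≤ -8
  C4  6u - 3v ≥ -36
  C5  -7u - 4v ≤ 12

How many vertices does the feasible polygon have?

3

Pairwise boundary intersections that survive every other constraint:
  (0, 8)
  (0, 12)
  (2, 16)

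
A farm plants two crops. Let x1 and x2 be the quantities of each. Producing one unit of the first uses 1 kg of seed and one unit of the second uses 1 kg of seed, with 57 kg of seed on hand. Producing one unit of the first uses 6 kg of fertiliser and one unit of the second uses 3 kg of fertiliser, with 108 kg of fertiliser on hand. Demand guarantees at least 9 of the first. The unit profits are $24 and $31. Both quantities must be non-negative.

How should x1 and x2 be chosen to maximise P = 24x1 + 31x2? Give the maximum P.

Vertices and P = 24x1 + 31x2:
  (18, 0) → P = 432
  (9, 0) → P = 216
  (9, 18) → P = 774

x1 = 9, x2 = 18, maximum P = 774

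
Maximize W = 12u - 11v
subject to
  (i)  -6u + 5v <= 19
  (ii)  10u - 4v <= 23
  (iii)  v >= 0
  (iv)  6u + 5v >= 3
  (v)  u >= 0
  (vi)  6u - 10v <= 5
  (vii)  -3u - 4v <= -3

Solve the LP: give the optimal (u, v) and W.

Vertices and W = 12u - 11v:
  (191/26, 164/13) → W = -658/13
  (0, 19/5) → W = -209/5
  (105/38, 22/19) → W = 388/19
  (0, 3/4) → W = -33/4
  (25/27, 1/18) → W = 21/2

The optimum lies where 10u - 4v = 23 and 6u - 10v = 5.
Solving simultaneously gives u = 105/38, v = 22/19.

u = 105/38, v = 22/19, maximum W = 388/19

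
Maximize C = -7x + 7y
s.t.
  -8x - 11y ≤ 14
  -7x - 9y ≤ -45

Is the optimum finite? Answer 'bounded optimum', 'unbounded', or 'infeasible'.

From the feasible point (621/5, -458/5), moving in the direction (-9, 7) keeps every constraint satisfied while C increases without bound.

unbounded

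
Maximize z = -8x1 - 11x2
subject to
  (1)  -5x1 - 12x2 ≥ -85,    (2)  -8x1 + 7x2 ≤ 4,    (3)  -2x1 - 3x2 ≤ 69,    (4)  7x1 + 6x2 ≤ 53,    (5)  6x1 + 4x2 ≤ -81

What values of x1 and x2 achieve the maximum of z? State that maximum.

Corner points and z = -8x1 - 11x2:
  (-495/38, -272/19) → z = 4972/19
  (-583/74, -312/37) → z = 5764/37
  (33/10, -126/5) → z = 1254/5

At the optimal vertex, -8x1 + 7x2 = 4 and -2x1 - 3x2 = 69.
Solving simultaneously gives x1 = -495/38, x2 = -272/19.

x1 = -495/38, x2 = -272/19, maximum z = 4972/19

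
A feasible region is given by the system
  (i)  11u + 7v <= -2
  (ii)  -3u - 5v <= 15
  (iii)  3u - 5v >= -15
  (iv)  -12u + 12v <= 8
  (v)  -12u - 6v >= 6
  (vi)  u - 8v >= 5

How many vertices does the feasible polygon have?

4

Pairwise boundary intersections that survive every other constraint:
  (-55/24, -13/8)
  (10/7, -27/7)
  (-31/21, -17/21)
  (-3/17, -11/17)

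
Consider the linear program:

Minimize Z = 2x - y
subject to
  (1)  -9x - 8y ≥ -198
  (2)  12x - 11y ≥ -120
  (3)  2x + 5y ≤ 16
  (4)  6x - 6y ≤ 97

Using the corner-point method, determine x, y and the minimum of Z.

Corner points and Z = 2x - y:
  (-212/41, 216/41) → Z = -640/41
  (-1787/6, -314) → Z = -845/3
  (83/6, -7/3) → Z = 30

The binding constraints are 12x - 11y = -120 and 6x - 6y = 97.
Solving simultaneously gives x = -1787/6, y = -314.

x = -1787/6, y = -314, minimum Z = -845/3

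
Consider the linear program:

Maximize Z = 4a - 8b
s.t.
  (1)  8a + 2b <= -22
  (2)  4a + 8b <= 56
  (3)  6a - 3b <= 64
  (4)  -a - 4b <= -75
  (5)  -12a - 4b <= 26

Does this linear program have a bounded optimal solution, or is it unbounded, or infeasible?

The boundaries 8a + 2b = -22 and 4a + 8b = 56 meet at (-36/7, 67/7), but that point violates -a - 4b ≤ -75. Every candidate vertex is excluded by some other constraint, so the feasible region is empty.

infeasible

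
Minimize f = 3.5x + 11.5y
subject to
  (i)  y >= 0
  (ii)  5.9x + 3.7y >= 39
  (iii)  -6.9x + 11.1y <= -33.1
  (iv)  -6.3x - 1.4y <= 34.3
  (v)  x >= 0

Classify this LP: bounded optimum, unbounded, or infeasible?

Feasible corners and f = 3.5x + 11.5y:
  (390/59, 0) → f = 1365/59
  (1501/246, 7381/9102) → f = 93087/3034
The feasible region has finitely many vertices and no improving ray; the minimum is 1365/59 at (390/59, 0).

bounded optimum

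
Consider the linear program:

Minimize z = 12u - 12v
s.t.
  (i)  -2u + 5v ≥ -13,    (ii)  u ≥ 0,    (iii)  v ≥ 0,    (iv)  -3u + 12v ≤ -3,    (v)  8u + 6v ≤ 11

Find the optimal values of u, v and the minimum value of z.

u = 1, v = 0, minimum z = 12

Vertices and z = 12u - 12v:
  (1, 0) → z = 12
  (11/8, 0) → z = 33/2
  (25/19, 3/38) → z = 282/19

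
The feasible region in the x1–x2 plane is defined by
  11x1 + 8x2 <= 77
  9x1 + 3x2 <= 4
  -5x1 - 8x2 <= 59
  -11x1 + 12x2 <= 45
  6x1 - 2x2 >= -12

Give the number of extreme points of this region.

4

The feasible vertices (each the meet of two boundaries and inside every other half-plane) are:
  (11/3, -29/3)
  (-29/47, 449/141)
  (-107/29, -147/29)
  (-27/25, 69/25)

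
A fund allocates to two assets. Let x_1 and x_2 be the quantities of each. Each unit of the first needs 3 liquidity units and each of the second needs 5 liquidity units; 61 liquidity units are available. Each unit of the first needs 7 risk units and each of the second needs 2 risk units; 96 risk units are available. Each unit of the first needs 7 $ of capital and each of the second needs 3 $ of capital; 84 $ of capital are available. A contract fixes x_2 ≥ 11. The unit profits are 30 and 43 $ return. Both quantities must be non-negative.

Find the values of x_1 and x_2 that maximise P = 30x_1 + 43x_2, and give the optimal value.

At the optimal vertex, 3x_1 + 5x_2 = 61 and x_2 = 11.
Solving simultaneously gives x_1 = 2, x_2 = 11.

x_1 = 2, x_2 = 11, maximum P = 533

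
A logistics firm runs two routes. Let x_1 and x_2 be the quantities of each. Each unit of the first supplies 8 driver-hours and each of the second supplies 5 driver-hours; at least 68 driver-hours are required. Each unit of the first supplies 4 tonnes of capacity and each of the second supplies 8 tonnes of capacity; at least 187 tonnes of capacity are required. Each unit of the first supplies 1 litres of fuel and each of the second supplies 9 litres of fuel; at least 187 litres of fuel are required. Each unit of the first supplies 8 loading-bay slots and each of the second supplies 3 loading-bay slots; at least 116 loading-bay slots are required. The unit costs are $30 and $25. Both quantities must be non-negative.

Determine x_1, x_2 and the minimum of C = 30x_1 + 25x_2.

x_1 = 7, x_2 = 20, minimum C = 710

Extreme points and C = 30x_1 + 25x_2:
  (0, 116/3) → C = 2900/3
  (187, 0) → C = 5610
  (7, 20) → C = 710
The feasible region is unbounded (it extends along (0, 1), (1, 0)), but C strictly increases along every unbounded feasible direction, so there is no improving ray and the minimum is attained at a vertex.

At the optimal vertex, x_1 + 9x_2 = 187 and 8x_1 + 3x_2 = 116.
Solving simultaneously gives x_1 = 7, x_2 = 20.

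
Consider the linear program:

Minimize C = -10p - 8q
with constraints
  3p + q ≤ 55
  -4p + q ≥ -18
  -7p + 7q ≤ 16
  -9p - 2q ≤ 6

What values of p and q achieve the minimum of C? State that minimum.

Extreme points and C = -10p - 8q:
  (142/21, 190/21) → C = -140
  (30/17, -186/17) → C = 1188/17
  (-74/77, 102/77) → C = -76/77

p = 142/21, q = 190/21, minimum C = -140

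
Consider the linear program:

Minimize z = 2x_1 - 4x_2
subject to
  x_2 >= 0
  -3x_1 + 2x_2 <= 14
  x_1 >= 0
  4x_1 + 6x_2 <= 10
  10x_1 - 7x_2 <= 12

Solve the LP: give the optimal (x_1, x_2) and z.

Extreme points and z = 2x_1 - 4x_2:
  (0, 0) → z = 0
  (6/5, 0) → z = 12/5
  (0, 5/3) → z = -20/3
  (71/44, 13/22) → z = 19/22

x_1 = 0, x_2 = 5/3, minimum z = -20/3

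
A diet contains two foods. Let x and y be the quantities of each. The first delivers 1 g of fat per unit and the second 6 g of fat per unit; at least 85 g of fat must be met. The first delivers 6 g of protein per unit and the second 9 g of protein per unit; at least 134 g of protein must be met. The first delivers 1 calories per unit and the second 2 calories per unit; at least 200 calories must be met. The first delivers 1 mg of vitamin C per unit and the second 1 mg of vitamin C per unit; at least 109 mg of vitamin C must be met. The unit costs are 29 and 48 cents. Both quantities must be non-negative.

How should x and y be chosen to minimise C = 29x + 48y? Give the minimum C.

Corner points and C = 29x + 48y:
  (0, 109) → C = 5232
  (200, 0) → C = 5800
  (18, 91) → C = 4890
The feasible region is unbounded (it extends along (0, 1), (1, 0)), but C strictly increases along every unbounded feasible direction, so there is no improving ray and the minimum is attained at a vertex.

x = 18, y = 91, minimum C = 4890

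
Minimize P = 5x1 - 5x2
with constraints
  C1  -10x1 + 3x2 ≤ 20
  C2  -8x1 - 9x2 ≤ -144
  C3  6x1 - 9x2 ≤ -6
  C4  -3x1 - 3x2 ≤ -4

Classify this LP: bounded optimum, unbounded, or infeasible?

From the feasible point (42/19, 800/57), moving in the direction (3, 10) keeps every constraint satisfied while P decreases without bound.

unbounded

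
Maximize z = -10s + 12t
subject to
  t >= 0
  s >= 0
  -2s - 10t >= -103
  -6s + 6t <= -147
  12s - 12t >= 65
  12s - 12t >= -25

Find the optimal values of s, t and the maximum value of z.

s = 29, t = 9/2, maximum z = -236

Extreme points and z = -10s + 12t:
  (103/2, 0) → z = -515
  (49/2, 0) → z = -245
  (29, 9/2) → z = -236

At the optimal vertex, -2s - 10t = -103 and -6s + 6t = -147.
Solving simultaneously gives s = 29, t = 9/2.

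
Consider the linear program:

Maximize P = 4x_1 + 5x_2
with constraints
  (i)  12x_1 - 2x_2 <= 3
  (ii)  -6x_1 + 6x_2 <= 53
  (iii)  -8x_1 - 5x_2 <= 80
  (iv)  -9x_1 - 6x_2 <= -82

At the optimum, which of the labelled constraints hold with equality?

Extreme points and P = 4x_1 + 5x_2:
  (31/15, 109/10) → P = 1883/30
  (91/45, 319/30) → P = 5513/90
  (29/15, 323/30) → P = 1847/30

The maximum is at (31/15, 109/10). Substituting into each constraint, equality holds for (i) and (ii); the remaining constraints have slack.

(i) and (ii)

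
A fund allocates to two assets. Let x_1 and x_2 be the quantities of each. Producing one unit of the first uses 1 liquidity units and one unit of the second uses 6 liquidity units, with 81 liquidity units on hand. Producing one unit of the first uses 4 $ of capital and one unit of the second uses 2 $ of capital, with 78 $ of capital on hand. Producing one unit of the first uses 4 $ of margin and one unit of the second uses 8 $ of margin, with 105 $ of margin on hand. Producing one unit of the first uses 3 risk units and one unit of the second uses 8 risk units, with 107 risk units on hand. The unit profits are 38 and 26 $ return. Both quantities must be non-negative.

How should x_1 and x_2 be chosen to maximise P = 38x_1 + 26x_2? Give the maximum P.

x_1 = 69/4, x_2 = 9/2, maximum P = 1545/2

Extreme points and P = 38x_1 + 26x_2:
  (0, 0) → P = 0
  (0, 105/8) → P = 1365/4
  (39/2, 0) → P = 741
  (69/4, 9/2) → P = 1545/2

At the optimal vertex, 4x_1 + 2x_2 = 78 and 4x_1 + 8x_2 = 105.
Solving simultaneously gives x_1 = 69/4, x_2 = 9/2.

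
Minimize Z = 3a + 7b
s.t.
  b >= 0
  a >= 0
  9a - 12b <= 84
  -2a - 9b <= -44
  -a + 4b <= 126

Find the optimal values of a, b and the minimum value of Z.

Feasible corners and Z = 3a + 7b:
  (0, 44/9) → Z = 308/9
  (0, 63/2) → Z = 441/2
  (428/35, 76/35) → Z = 1816/35
  (77, 203/4) → Z = 2345/4

At the optimal vertex, a = 0 and -2a - 9b = -44.
Solving simultaneously gives a = 0, b = 44/9.

a = 0, b = 44/9, minimum Z = 308/9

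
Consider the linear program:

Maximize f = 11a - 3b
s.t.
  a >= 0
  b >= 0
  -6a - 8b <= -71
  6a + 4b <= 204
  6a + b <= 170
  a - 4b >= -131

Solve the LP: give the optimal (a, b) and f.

Vertices and f = 11a - 3b:
  (0, 71/8) → f = -213/8
  (0, 131/4) → f = -393/4
  (71/6, 0) → f = 781/6
  (85/3, 0) → f = 935/3
  (238/9, 34/3) → f = 2312/9
  (73/7, 495/14) → f = 121/14

The binding constraints are b = 0 and 6a + b = 170.
Solving simultaneously gives a = 85/3, b = 0.

a = 85/3, b = 0, maximum f = 935/3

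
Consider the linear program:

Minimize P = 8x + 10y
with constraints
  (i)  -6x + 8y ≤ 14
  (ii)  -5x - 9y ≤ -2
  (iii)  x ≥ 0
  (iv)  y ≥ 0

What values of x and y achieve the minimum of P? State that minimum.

x = 0, y = 2/9, minimum P = 20/9

Vertices and P = 8x + 10y:
  (0, 7/4) → P = 35/2
  (0, 2/9) → P = 20/9
  (2/5, 0) → P = 16/5
The feasible region is unbounded (it extends along (4, 3), (1, 0)), but P strictly increases along every unbounded feasible direction, so there is no improving ray and the minimum is attained at a vertex.

The binding constraints are -5x - 9y = -2 and x = 0.
Solving simultaneously gives x = 0, y = 2/9.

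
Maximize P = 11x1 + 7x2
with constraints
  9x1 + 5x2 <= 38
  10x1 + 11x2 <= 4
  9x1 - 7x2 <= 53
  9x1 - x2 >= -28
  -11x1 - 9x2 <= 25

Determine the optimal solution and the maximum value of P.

x1 = 47/13, x2 = -38/13, maximum P = 251/13

The binding constraints are 10x1 + 11x2 = 4 and 9x1 - 7x2 = 53.
Solving simultaneously gives x1 = 47/13, x2 = -38/13.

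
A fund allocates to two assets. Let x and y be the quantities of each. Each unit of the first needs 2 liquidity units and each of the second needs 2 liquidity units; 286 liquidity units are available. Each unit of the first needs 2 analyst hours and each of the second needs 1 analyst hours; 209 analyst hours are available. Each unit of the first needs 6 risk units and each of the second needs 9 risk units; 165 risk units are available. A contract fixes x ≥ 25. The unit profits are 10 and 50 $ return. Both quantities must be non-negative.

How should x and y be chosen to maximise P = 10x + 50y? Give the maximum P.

x = 25, y = 5/3, maximum P = 1000/3

Feasible corners and P = 10x + 50y:
  (55/2, 0) → P = 275
  (25, 0) → P = 250
  (25, 5/3) → P = 1000/3

The binding constraints are 6x + 9y = 165 and x = 25.
Solving simultaneously gives x = 25, y = 5/3.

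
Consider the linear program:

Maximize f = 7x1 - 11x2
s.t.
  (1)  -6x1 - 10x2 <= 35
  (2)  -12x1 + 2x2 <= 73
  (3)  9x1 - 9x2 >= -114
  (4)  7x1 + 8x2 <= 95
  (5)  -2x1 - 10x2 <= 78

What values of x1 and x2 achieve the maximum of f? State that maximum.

Vertices and f = 7x1 - 11x2:
  (-200/33, 3/22) → f = -2899/66
  (43/4, -199/20) → f = 1847/10
  (-143/30, 79/10) → f = -1804/15
  (-19/45, 551/45) → f = -6194/45
  (787/27, -368/27) → f = 9557/27

The binding constraints are 7x1 + 8x2 = 95 and -2x1 - 10x2 = 78.
Solving simultaneously gives x1 = 787/27, x2 = -368/27.

x1 = 787/27, x2 = -368/27, maximum f = 9557/27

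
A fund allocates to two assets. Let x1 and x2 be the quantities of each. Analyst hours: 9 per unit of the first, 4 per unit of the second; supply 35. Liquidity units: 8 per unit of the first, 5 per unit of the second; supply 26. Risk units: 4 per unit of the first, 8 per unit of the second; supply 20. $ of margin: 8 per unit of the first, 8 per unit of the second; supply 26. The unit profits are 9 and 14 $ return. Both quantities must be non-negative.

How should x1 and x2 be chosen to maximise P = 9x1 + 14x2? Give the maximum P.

The optimum lies where 4x1 + 8x2 = 20 and 8x1 + 8x2 = 26.
Solving simultaneously gives x1 = 3/2, x2 = 7/4.

x1 = 3/2, x2 = 7/4, maximum P = 38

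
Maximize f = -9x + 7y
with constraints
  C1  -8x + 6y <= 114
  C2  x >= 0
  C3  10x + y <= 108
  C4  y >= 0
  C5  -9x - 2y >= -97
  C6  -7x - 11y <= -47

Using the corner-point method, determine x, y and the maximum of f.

Vertices and f = -9x + 7y:
  (0, 19) → f = 133
  (177/35, 901/35) → f = 4714/35
  (0, 47/11) → f = 329/11
  (97/9, 0) → f = -97
  (47/7, 0) → f = -423/7

x = 177/35, y = 901/35, maximum f = 4714/35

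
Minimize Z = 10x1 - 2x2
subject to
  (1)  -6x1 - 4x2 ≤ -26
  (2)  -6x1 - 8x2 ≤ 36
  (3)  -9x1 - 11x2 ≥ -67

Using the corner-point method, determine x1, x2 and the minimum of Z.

x1 = 3/5, x2 = 28/5, minimum Z = -26/5

Extreme points and Z = 10x1 - 2x2:
  (44/3, -31/2) → Z = 533/3
  (3/5, 28/5) → Z = -26/5
  (466/3, -121) → Z = 5386/3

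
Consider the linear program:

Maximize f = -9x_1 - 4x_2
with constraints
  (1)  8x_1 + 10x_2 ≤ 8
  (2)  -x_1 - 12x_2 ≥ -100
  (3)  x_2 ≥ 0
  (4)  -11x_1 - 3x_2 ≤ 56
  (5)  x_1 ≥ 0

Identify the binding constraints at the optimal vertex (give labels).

(3) and (5)

Extreme points and f = -9x_1 - 4x_2:
  (1, 0) → f = -9
  (0, 4/5) → f = -16/5
  (0, 0) → f = 0

The maximum is at (0, 0). Substituting into each constraint, equality holds for (3) and (5); the remaining constraints have slack.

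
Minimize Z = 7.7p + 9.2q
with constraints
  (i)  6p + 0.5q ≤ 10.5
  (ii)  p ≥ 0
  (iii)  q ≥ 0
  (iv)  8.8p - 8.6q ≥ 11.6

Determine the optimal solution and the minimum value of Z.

p = 29/22, q = 0, minimum Z = 203/20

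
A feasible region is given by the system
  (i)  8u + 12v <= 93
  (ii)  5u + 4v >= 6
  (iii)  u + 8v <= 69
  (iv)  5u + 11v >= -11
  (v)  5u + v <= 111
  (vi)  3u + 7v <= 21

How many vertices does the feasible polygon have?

5

Intersecting each pair of boundary lines and keeping only the points that satisfy every inequality leaves:
  (1239/52, -423/52)
  (399/20, -111/20)
  (22/7, -17/7)
  (-42/23, 87/23)
  (616/25, -61/5)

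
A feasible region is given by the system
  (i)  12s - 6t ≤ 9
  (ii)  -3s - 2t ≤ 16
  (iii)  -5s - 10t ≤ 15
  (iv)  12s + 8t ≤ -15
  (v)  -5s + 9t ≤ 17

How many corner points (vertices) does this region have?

The feasible vertices (each the meet of two boundaries and inside every other half-plane) are:
  (-3/8, -21/16)
  (-61/19, 2/19)
  (-271/148, 129/148)

3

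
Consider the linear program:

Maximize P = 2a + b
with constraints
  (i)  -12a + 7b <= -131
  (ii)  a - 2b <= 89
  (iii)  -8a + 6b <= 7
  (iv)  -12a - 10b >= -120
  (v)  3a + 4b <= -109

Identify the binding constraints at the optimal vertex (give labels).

Feasible corners and P = 2a + b:
  (-361/17, -937/17) → P = -1659/17
  (-239/69, -567/23) → P = -2179/69
  (69/5, -188/5) → P = -10

The maximum is at (69/5, -188/5). Substituting into each constraint, equality holds for (ii) and (v); the remaining constraints have slack.

(ii) and (v)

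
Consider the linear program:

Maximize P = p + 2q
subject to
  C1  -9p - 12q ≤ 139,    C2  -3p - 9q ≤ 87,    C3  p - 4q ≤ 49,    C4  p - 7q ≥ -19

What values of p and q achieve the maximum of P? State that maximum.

p = 419/3, q = 68/3, maximum P = 185

Vertices and P = p + 2q:
  (-23/5, -122/15) → P = -313/15
  (-1201/75, 32/75) → P = -379/25
  (31/7, -78/7) → P = -125/7
  (419/3, 68/3) → P = 185

The binding constraints are p - 4q = 49 and p - 7q = -19.
Solving simultaneously gives p = 419/3, q = 68/3.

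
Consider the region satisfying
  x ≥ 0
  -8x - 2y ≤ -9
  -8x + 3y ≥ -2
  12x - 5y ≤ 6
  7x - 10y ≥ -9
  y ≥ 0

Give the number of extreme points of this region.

Of the 15 pairwise boundary intersections, those satisfying every inequality are:
  (31/40, 7/5)
  (36/47, 135/94)
  (47/59, 86/59)

3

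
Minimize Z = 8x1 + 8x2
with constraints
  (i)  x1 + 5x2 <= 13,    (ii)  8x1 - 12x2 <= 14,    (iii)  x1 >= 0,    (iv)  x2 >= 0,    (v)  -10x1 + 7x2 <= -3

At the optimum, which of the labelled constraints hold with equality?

Extreme points and Z = 8x1 + 8x2:
  (113/26, 45/26) → Z = 632/13
  (106/57, 127/57) → Z = 1864/57
  (7/4, 0) → Z = 14
  (3/10, 0) → Z = 12/5

The minimum is at (3/10, 0). Substituting into each constraint, equality holds for (iv) and (v); the remaining constraints have slack.

(iv) and (v)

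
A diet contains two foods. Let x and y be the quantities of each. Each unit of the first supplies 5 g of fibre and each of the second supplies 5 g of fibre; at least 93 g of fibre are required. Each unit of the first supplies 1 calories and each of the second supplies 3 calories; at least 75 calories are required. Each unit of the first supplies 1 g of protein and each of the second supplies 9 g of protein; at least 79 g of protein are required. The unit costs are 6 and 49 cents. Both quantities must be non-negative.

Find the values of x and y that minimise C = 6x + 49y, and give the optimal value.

Feasible corners and C = 6x + 49y:
  (0, 25) → C = 1225
  (79, 0) → C = 474
  (73, 2/3) → C = 1412/3
The feasible region is unbounded (it extends along (0, 1), (1, 0)), but C strictly increases along every unbounded feasible direction, so there is no improving ray and the minimum is attained at a vertex.

x = 73, y = 2/3, minimum C = 1412/3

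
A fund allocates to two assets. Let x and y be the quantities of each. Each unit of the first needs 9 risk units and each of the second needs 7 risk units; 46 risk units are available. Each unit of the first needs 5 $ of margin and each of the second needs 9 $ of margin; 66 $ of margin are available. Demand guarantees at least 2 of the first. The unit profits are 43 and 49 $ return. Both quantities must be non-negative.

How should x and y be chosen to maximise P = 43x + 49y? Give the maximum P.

x = 2, y = 4, maximum P = 282

Vertices and P = 43x + 49y:
  (46/9, 0) → P = 1978/9
  (2, 0) → P = 86
  (2, 4) → P = 282

The optimum lies where 9x + 7y = 46 and x = 2.
Solving simultaneously gives x = 2, y = 4.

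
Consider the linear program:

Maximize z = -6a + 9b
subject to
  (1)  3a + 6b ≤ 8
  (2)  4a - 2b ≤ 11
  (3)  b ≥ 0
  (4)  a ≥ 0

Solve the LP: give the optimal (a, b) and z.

Extreme points and z = -6a + 9b:
  (8/3, 0) → z = -16
  (0, 4/3) → z = 12
  (0, 0) → z = 0

The binding constraints are 3a + 6b = 8 and a = 0.
Solving simultaneously gives a = 0, b = 4/3.

a = 0, b = 4/3, maximum z = 12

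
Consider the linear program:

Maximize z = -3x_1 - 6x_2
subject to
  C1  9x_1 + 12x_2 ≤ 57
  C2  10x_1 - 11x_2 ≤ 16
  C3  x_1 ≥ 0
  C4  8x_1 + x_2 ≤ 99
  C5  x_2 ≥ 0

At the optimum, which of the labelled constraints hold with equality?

Corner points and z = -3x_1 - 6x_2:
  (273/73, 142/73) → z = -1671/73
  (0, 19/4) → z = -57/2
  (8/5, 0) → z = -24/5
  (0, 0) → z = 0

The maximum is at (0, 0). Substituting into each constraint, equality holds for C3 and C5; the remaining constraints have slack.

C3 and C5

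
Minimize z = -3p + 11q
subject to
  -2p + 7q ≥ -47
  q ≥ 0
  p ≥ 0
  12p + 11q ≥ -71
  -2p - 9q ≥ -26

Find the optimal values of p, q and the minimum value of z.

p = 13, q = 0, minimum z = -39

Corner points and z = -3p + 11q:
  (0, 0) → z = 0
  (13, 0) → z = -39
  (0, 26/9) → z = 286/9

The binding constraints are q = 0 and -2p - 9q = -26.
Solving simultaneously gives p = 13, q = 0.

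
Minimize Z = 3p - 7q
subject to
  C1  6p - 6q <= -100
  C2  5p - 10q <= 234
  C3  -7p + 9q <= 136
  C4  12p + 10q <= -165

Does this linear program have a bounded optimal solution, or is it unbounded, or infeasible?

bounded optimum

Corner points and Z = 3p - 7q:
  (-1202/15, -952/15) → Z = 3058/15
  (-995/66, 35/22) → Z = -620/11
  (-3466/25, -2318/25) → Z = 5828/25
  (-2845/178, 477/178) → Z = -5937/89
The feasible region has finitely many vertices and no improving ray; the minimum is -5937/89 at (-2845/178, 477/178).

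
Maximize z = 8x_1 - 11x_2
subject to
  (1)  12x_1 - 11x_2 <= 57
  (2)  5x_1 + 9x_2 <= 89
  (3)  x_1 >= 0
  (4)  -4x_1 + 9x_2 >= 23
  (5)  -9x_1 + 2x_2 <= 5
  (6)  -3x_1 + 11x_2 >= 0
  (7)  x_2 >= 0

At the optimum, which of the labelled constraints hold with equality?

Feasible corners and z = 8x_1 - 11x_2:
  (22/3, 157/27) → z = -143/27
  (19/13, 118/13) → z = -1146/13
  (1/73, 187/73) → z = -2049/73

The maximum is at (22/3, 157/27). Substituting into each constraint, equality holds for (2) and (4); the remaining constraints have slack.

(2) and (4)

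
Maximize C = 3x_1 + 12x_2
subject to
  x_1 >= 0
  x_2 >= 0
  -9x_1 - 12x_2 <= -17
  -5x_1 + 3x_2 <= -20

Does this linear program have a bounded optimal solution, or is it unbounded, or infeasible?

unbounded

From the feasible point (4, 0), moving in the direction (1, 0) keeps every constraint satisfied while C increases without bound.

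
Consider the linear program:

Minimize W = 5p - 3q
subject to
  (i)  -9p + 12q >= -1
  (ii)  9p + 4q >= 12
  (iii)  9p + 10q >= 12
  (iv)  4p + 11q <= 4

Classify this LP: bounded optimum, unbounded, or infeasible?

The boundaries -9p + 12q = -1 and 9p + 4q = 12 meet at (37/36, 11/16), but that point violates 4p + 11q ≤ 4. Every candidate vertex is excluded by some other constraint, so the feasible region is empty.

infeasible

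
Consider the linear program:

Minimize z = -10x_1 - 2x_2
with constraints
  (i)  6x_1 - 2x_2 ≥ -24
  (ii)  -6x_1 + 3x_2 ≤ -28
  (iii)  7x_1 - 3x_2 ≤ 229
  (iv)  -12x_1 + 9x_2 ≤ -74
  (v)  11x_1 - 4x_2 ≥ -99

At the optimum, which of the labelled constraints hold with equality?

(iii) and (iv)

Feasible corners and z = -10x_1 - 2x_2:
  (-64/3, -52) → z = 952/3
  (-265/2, -771/2) → z = 2096
  (5/3, -6) → z = -14/3
  (613/9, 2230/27) → z = -22850/27

The minimum is at (613/9, 2230/27). Substituting into each constraint, equality holds for (iii) and (iv); the remaining constraints have slack.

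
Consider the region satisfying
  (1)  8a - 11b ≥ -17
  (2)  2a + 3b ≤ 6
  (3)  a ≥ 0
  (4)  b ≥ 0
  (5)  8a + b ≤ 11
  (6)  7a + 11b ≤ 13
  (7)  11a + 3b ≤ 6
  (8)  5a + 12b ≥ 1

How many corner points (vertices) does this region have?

5

Pairwise boundary intersections that survive every other constraint:
  (0, 13/11)
  (0, 1/12)
  (6/11, 0)
  (1/5, 0)
  (27/100, 101/100)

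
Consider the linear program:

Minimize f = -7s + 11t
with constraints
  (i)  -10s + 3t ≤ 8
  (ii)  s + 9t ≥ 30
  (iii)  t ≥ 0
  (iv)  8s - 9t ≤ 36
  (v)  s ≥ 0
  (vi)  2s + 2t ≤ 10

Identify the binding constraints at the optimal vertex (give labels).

(ii) and (vi)

Extreme points and f = -7s + 11t:
  (6/31, 308/93) → f = 3262/93
  (7/13, 58/13) → f = 589/13
  (15/8, 25/8) → f = 85/4

The minimum is at (15/8, 25/8). Substituting into each constraint, equality holds for (ii) and (vi); the remaining constraints have slack.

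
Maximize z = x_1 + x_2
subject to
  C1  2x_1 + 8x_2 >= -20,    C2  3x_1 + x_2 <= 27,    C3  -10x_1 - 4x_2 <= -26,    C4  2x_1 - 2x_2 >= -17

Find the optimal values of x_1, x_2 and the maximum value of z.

At the optimal vertex, 3x_1 + x_2 = 27 and 2x_1 - 2x_2 = -17.
Solving simultaneously gives x_1 = 37/8, x_2 = 105/8.

x_1 = 37/8, x_2 = 105/8, maximum z = 71/4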